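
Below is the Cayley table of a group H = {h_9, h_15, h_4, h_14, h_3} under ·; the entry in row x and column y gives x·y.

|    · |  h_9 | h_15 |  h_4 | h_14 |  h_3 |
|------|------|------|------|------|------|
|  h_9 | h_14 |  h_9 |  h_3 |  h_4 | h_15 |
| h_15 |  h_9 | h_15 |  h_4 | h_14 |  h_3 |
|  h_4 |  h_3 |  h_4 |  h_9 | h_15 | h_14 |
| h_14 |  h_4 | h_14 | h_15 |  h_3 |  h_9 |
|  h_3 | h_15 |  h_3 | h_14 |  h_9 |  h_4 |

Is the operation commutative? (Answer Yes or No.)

Yes

Check whether the table is symmetric across its main diagonal.
Every entry (row x, col y) equals the entry (row y, col x), so H is abelian.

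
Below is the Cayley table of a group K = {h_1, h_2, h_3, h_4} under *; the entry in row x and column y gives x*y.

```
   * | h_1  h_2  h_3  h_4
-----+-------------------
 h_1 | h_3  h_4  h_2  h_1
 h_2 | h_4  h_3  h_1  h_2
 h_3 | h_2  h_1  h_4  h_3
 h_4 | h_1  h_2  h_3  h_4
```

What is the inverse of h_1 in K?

First locate the identity: row h_4 matches the header, so h_4 is the identity.
Scan row h_1 for h_4: h_1*h_2 = h_4. Hence h_1^(-1) = h_2.

h_2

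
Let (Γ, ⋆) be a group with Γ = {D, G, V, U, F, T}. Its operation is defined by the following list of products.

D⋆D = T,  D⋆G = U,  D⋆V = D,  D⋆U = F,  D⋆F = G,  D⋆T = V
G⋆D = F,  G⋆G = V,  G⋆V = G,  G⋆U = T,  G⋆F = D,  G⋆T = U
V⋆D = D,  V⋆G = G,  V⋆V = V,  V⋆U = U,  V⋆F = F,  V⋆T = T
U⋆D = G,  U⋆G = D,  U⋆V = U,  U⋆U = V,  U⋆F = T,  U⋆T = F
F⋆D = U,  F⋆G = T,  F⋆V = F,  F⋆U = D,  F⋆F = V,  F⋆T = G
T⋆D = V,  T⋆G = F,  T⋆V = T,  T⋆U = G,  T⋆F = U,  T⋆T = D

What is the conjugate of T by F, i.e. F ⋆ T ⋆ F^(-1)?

The identity is V. In row F, the entry V sits in column F, so F^(-1) = F.
F ⋆ T = G
G ⋆ F = D

D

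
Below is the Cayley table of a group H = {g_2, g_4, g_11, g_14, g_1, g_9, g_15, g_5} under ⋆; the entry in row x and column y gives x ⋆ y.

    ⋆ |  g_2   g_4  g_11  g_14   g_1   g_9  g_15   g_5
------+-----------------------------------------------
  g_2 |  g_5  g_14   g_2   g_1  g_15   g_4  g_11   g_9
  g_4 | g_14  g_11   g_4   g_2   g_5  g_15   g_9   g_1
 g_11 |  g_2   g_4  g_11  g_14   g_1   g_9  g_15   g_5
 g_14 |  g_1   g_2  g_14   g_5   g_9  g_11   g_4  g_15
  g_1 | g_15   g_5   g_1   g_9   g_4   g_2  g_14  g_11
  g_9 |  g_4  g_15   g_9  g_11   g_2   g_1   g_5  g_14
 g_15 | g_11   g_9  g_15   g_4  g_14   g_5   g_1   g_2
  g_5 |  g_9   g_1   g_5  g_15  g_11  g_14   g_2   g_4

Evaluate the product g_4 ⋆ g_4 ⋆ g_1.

g_4 ⋆ g_4 = g_11
g_11 ⋆ g_1 = g_1

g_1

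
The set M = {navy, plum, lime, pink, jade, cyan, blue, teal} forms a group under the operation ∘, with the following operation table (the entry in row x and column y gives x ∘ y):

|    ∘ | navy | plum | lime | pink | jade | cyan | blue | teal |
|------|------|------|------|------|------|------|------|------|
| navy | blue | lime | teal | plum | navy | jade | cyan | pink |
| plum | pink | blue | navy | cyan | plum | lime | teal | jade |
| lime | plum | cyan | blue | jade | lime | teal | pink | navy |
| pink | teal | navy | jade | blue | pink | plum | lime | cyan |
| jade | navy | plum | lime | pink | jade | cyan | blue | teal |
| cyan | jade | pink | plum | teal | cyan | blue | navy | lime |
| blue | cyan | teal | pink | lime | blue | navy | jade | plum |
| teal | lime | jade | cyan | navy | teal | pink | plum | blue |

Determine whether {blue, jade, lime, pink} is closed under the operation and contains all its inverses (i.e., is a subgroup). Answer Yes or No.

{blue, jade, lime, pink} contains the identity jade.
Checking products: every product of two elements of {blue, jade, lime, pink} (read from the table) lies in {blue, jade, lime, pink}, so the set is closed.
In a finite group, a nonempty closed subset is a subgroup. So {blue, jade, lime, pink} ≤ M.

Yes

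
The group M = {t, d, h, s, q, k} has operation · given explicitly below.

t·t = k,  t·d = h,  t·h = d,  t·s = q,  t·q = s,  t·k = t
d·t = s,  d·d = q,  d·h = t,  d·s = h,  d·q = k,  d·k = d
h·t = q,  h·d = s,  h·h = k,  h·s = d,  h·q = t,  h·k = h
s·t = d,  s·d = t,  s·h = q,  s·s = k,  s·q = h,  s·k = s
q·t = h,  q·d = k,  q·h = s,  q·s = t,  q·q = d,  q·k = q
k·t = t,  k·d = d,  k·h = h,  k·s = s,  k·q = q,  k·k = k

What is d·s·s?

d·s = h
h·s = d

d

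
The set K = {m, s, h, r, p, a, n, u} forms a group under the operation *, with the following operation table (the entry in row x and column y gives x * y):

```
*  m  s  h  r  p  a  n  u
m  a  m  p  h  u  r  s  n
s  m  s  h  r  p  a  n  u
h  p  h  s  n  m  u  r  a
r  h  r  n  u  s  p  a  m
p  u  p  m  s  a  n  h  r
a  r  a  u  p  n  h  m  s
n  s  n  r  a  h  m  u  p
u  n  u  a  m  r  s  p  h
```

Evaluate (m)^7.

n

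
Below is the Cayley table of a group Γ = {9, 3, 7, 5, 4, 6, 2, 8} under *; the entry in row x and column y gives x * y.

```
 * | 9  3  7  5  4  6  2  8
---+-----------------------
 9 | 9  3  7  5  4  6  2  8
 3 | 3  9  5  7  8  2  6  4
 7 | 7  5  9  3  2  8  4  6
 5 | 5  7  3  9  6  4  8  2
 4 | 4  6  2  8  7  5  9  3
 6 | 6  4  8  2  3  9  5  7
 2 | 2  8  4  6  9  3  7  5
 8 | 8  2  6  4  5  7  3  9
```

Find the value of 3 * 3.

9

Read row 3, column 3: 3 * 3 = 9.
(Structurally, Γ here is isomorphic to the dihedral group D_4.)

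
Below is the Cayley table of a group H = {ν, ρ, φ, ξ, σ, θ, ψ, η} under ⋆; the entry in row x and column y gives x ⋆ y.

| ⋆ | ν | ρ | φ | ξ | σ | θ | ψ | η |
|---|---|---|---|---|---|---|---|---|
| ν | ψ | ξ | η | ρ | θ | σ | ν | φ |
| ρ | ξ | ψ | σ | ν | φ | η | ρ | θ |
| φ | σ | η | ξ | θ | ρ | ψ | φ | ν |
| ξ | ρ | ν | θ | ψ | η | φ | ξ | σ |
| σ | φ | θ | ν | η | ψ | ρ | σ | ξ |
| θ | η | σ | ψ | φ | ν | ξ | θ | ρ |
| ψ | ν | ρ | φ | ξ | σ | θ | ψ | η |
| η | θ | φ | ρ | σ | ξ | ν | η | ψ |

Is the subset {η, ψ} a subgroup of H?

Yes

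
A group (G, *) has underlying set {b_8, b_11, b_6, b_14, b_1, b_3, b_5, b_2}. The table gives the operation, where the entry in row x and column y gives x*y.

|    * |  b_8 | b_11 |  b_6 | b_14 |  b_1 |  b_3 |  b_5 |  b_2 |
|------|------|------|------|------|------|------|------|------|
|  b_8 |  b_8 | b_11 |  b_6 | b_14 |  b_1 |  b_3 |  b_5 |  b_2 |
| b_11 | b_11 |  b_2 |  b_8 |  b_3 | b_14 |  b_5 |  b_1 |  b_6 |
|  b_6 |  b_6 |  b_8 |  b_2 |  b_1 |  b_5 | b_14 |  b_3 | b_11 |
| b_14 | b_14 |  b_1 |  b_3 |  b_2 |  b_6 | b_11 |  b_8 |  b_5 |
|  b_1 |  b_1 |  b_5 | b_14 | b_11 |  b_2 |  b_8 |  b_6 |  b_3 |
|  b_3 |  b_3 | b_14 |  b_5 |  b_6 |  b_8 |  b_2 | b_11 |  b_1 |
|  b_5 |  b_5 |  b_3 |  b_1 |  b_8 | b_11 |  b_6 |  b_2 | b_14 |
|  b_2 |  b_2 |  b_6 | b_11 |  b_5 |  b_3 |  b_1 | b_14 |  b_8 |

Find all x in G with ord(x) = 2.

Identity is b_8. Compute the order of each non-identity element by repeated multiplication:
  b_11: b_11 → b_2 → b_6 → b_8  (order 4)
  b_6: b_6 → b_2 → b_11 → b_8  (order 4)
  b_14: b_14 → b_2 → b_5 → b_8  (order 4)
  b_1: b_1 → b_2 → b_3 → b_8  (order 4)
  b_3: b_3 → b_2 → b_1 → b_8  (order 4)
  b_5: b_5 → b_2 → b_14 → b_8  (order 4)
  b_2: b_2 → b_8  (order 2)
Elements of order 2: {b_2}.
(Structurally, G here is isomorphic to the quaternion group Q_8.)

{b_2}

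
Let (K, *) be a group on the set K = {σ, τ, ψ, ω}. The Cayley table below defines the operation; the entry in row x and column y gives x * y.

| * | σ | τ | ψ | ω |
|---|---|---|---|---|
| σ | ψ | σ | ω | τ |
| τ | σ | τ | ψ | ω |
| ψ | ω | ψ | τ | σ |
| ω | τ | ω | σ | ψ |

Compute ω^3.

σ

ω^1 = ω
ω^2 = ω * ω = ψ
ω^3 = ψ * ω = σ
(Structurally, K here is isomorphic to the cyclic group Z_4.)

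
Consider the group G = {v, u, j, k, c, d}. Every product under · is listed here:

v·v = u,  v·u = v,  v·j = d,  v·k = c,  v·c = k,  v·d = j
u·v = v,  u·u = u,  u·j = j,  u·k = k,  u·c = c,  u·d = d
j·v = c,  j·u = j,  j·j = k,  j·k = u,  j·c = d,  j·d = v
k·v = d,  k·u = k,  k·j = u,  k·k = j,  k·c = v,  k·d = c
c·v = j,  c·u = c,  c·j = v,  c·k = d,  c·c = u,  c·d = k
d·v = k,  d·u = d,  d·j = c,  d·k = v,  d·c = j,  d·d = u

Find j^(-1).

k

First locate the identity: row u matches the header, so u is the identity.
Scan row j for u: j·k = u. Hence j^(-1) = k.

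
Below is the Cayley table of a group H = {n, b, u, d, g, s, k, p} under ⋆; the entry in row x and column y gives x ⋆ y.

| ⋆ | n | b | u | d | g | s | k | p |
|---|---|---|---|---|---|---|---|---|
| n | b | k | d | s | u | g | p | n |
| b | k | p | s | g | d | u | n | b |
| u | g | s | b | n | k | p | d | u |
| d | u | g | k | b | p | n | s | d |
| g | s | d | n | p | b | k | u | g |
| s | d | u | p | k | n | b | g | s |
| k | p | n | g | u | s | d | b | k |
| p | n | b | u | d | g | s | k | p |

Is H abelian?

n ⋆ g = u but g ⋆ n = s.
Since n and g do not commute, H is not abelian.

No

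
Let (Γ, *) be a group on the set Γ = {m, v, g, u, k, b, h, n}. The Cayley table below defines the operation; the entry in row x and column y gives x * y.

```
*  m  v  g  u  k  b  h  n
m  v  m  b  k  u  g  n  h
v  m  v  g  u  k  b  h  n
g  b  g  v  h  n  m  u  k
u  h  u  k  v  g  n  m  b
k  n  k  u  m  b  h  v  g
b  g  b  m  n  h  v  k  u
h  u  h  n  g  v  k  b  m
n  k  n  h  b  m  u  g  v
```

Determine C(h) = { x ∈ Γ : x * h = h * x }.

Compare row h with column h entry by entry.
b * h = k = h * b, so b commutes with h.
u * h = m but h * u = g, so u does not.
Collecting the elements that commute with h: C(h) = {b, h, k, v}.

{b, h, k, v}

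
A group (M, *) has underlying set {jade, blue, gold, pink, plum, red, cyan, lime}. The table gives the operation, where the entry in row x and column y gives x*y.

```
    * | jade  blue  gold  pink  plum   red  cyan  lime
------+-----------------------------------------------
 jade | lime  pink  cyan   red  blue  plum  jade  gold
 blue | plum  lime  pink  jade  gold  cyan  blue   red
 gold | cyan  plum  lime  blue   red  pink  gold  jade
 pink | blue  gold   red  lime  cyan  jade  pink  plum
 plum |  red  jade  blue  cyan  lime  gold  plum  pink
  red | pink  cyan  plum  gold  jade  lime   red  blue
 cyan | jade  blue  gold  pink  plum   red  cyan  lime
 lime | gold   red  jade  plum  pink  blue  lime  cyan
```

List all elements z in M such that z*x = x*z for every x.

{cyan, lime}

An element z is central iff its row equals its column in the table.
For blue: blue*jade = plum ≠ pink = jade*blue, so blue ∉ Z.
Checking each element this way leaves Z(M) = {cyan, lime}.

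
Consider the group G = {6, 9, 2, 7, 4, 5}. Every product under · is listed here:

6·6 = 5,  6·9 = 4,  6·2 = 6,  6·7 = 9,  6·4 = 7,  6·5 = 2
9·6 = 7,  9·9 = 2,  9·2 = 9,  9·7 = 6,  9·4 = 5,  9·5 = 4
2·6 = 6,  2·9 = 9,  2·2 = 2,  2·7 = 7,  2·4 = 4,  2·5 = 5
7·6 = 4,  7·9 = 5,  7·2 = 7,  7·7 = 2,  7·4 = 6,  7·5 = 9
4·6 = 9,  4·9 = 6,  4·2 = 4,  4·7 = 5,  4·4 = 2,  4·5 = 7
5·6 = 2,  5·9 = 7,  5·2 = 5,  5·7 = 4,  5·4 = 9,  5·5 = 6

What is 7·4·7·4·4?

9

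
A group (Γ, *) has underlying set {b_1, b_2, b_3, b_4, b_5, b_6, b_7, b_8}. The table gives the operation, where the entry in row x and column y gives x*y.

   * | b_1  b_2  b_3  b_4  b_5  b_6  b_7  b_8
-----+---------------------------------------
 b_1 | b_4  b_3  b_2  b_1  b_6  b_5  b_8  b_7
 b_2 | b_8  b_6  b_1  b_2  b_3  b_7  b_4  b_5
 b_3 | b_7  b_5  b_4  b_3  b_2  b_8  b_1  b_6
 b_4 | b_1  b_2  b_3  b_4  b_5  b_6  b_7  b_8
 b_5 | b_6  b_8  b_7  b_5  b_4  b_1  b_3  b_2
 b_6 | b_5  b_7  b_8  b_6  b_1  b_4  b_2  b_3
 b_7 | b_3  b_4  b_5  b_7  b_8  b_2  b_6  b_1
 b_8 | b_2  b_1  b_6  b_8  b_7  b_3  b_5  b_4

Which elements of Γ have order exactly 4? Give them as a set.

Identity is b_4. Compute the order of each non-identity element by repeated multiplication:
  b_1: b_1 → b_4  (order 2)
  b_2: b_2 → b_6 → b_7 → b_4  (order 4)
  b_3: b_3 → b_4  (order 2)
  b_5: b_5 → b_4  (order 2)
  b_6: b_6 → b_4  (order 2)
  b_7: b_7 → b_6 → b_2 → b_4  (order 4)
  b_8: b_8 → b_4  (order 2)
Elements of order 4: {b_2, b_7}.

{b_2, b_7}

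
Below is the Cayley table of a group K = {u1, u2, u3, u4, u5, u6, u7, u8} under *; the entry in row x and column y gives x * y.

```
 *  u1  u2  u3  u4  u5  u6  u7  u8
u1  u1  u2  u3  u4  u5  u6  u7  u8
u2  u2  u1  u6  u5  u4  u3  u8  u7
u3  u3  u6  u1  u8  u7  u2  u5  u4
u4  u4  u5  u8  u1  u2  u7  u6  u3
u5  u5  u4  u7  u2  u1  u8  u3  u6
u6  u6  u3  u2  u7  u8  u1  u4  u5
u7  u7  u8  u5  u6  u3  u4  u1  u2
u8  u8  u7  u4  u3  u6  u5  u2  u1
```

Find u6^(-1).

First locate the identity: row u1 matches the header, so u1 is the identity.
Scan row u6 for u1: u6 * u6 = u1. Hence u6^(-1) = u6.

u6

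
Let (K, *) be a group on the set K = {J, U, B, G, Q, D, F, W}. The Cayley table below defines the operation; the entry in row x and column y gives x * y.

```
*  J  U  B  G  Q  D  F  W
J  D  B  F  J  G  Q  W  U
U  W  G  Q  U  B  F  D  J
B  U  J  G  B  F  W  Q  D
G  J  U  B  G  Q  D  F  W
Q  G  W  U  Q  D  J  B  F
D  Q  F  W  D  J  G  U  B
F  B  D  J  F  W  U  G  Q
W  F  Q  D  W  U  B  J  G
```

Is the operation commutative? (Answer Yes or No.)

Q * B = U but B * Q = F.
Since Q and B do not commute, K is not abelian.

No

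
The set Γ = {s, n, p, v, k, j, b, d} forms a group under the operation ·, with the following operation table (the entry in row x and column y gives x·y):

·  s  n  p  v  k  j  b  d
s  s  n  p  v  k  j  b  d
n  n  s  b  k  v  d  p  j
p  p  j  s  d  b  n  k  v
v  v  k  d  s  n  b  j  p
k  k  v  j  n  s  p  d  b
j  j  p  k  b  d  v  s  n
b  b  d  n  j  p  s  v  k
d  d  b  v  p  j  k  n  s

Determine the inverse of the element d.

First locate the identity: row s matches the header, so s is the identity.
Scan row d for s: d·d = s. Hence d^(-1) = d.

d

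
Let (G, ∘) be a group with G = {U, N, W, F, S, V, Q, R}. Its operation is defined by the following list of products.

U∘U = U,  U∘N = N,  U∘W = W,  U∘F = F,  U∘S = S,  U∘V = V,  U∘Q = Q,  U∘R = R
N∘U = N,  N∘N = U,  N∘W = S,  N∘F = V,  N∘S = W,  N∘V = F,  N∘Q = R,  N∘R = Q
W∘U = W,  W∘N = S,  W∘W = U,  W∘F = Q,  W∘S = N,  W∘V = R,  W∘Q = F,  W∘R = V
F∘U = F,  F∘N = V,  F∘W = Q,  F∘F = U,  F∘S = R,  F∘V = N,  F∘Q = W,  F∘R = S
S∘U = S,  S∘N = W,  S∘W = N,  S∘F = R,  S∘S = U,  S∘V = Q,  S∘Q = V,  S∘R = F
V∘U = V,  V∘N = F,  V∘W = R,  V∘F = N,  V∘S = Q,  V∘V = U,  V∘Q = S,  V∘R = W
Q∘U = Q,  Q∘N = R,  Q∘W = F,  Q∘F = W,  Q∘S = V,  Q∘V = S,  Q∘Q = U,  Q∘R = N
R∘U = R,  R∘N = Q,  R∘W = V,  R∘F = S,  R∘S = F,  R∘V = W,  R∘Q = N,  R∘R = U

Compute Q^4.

Q^1 = Q
Q^2 = Q ∘ Q = U
Q^3 = U ∘ Q = Q
Q^4 = Q ∘ Q = U

U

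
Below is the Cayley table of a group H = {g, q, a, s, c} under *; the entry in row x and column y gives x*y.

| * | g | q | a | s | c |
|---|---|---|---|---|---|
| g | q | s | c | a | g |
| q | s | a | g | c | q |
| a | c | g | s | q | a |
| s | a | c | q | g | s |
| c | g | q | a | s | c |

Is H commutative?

Check whether the table is symmetric across its main diagonal.
Every entry (row x, col y) equals the entry (row y, col x), so H is abelian.
(In fact H ≅ the cyclic group Z_5.)

Yes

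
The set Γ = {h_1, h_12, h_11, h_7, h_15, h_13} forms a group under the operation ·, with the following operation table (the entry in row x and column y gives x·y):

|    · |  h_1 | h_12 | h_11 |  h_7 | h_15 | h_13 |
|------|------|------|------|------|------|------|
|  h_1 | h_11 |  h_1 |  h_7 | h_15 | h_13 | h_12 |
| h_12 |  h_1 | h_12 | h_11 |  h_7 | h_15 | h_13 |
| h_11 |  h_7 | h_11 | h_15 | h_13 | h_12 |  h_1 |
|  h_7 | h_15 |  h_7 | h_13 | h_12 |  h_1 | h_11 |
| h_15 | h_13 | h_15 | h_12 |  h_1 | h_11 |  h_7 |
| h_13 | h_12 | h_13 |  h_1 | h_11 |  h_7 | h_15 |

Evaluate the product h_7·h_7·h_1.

h_7·h_7 = h_12
h_12·h_1 = h_1

h_1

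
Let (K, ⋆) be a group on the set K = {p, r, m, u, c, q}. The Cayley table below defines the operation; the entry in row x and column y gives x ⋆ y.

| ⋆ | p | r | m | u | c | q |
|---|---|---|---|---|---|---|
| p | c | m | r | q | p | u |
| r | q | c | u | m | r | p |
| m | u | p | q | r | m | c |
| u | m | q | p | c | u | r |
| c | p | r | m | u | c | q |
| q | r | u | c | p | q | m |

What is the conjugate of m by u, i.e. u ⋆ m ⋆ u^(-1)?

q

The identity is c. In row u, the entry c sits in column u, so u^(-1) = u.
u ⋆ m = p
p ⋆ u = q
(Structurally, K here is isomorphic to the symmetric group S_3.)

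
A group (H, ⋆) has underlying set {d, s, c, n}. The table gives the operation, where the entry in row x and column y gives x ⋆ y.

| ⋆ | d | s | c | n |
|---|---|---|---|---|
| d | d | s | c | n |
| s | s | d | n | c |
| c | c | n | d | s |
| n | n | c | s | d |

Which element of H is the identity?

d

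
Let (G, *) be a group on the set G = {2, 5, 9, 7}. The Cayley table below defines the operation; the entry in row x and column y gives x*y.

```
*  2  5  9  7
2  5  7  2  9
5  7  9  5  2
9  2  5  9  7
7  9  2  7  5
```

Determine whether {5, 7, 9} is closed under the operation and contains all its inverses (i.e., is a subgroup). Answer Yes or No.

5*7 = 2, which is not in {5, 7, 9}.
The subset is not closed under *, so it is not a subgroup.
(Structurally, G here is isomorphic to the cyclic group Z_4.)

No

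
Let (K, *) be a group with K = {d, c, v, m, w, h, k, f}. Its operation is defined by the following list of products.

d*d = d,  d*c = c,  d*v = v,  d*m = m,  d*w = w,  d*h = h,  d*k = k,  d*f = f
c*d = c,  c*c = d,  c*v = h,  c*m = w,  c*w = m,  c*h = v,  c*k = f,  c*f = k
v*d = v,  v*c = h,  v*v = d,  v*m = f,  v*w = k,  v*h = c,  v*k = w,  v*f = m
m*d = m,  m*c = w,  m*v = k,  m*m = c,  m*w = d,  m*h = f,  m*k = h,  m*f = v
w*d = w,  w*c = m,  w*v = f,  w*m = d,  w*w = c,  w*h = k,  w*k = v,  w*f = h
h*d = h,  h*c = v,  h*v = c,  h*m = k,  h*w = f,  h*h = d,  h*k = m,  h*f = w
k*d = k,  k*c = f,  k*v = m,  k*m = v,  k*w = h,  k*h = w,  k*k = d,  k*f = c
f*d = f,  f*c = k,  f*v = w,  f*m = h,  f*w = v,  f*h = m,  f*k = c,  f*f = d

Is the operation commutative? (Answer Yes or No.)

No

w * h = k but h * w = f.
Since w and h do not commute, K is not abelian.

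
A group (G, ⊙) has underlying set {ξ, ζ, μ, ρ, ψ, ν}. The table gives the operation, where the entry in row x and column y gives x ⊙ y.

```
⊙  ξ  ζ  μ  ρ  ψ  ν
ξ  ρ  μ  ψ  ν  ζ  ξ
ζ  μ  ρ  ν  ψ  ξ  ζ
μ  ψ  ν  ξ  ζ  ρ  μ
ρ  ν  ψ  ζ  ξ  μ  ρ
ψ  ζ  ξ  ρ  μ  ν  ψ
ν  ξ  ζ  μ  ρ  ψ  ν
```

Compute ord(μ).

The identity element is ν (its row matches the header).
μ^1 = μ
μ^2 = μ ⊙ μ = ξ
μ^3 = ξ ⊙ μ = ψ
μ^4 = ψ ⊙ μ = ρ
μ^5 = ρ ⊙ μ = ζ
μ^6 = ζ ⊙ μ = ν
The first power of μ equal to the identity is μ^6, so ord(μ) = 6.
(Structurally, G here is isomorphic to the cyclic group Z_6.)

6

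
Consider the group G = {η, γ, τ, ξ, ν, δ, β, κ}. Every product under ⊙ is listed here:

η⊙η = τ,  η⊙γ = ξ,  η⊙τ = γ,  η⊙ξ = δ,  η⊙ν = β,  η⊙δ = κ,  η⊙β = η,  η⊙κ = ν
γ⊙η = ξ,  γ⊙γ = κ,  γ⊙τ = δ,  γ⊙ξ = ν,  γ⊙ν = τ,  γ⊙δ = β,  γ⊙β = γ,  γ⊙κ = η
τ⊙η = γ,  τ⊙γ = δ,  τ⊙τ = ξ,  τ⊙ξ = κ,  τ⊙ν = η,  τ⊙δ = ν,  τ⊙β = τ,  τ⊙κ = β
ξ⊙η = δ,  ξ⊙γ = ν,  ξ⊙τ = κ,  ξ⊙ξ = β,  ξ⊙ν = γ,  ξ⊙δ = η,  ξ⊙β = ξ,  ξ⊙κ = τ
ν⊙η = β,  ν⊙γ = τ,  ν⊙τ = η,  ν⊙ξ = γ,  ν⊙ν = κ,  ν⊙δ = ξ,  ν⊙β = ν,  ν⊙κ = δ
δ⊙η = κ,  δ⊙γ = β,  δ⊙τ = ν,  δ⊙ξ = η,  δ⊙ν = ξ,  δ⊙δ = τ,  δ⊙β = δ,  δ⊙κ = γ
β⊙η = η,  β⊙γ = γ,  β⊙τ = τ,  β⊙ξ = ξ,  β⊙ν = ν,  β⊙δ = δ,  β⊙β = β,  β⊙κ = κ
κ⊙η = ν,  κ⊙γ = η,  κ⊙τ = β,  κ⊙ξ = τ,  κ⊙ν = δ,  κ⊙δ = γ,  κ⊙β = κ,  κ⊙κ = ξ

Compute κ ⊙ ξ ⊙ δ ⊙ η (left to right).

κ ⊙ ξ = τ
τ ⊙ δ = ν
ν ⊙ η = β

β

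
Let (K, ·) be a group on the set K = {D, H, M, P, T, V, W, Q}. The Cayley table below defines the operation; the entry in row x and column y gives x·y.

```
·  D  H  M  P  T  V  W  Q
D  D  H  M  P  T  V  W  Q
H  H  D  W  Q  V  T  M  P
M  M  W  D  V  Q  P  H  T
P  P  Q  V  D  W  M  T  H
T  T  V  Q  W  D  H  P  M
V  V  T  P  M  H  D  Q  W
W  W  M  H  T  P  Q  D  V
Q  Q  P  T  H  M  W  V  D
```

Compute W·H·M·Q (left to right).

W·H = M
M·M = D
D·Q = Q
(Structurally, K here is isomorphic to the elementary abelian group (Z_2)^3.)

Q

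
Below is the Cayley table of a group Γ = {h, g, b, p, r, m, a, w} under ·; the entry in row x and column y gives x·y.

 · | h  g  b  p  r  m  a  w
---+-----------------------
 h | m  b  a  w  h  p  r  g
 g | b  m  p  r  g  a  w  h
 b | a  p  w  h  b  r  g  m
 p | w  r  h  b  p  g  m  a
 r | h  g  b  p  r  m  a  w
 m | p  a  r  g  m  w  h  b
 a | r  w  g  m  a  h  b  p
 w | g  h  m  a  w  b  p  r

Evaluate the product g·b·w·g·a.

g·b = p
p·w = a
a·g = w
w·a = p

p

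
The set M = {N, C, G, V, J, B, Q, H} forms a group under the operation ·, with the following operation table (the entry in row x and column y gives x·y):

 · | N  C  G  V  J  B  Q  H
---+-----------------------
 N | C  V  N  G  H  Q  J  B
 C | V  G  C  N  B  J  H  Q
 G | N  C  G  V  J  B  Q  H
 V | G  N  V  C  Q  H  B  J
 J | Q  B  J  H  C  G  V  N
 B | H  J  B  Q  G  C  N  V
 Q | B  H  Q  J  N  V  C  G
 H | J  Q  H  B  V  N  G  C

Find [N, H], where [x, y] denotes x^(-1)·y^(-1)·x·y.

Identity is G; from the table N^(-1) = V and H^(-1) = Q.
V·Q = B
B·N = H
H·H = C

C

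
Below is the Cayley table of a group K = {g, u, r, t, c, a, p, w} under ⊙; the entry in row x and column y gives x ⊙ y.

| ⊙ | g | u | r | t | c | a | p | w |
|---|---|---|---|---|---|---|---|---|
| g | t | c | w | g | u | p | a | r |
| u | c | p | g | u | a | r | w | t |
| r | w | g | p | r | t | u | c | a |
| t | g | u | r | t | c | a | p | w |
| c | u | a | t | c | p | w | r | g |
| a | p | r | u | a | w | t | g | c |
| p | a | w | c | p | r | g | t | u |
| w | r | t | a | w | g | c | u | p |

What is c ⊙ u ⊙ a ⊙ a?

c ⊙ u = a
a ⊙ a = t
t ⊙ a = a

a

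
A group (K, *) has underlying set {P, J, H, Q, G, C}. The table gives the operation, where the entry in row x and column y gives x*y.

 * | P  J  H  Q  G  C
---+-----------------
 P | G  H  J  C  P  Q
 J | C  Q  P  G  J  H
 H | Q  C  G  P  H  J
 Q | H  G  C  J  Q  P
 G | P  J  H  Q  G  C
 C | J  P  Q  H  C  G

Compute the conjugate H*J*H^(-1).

The identity is G. In row H, the entry G sits in column H, so H^(-1) = H.
H*J = C
C*H = Q

Q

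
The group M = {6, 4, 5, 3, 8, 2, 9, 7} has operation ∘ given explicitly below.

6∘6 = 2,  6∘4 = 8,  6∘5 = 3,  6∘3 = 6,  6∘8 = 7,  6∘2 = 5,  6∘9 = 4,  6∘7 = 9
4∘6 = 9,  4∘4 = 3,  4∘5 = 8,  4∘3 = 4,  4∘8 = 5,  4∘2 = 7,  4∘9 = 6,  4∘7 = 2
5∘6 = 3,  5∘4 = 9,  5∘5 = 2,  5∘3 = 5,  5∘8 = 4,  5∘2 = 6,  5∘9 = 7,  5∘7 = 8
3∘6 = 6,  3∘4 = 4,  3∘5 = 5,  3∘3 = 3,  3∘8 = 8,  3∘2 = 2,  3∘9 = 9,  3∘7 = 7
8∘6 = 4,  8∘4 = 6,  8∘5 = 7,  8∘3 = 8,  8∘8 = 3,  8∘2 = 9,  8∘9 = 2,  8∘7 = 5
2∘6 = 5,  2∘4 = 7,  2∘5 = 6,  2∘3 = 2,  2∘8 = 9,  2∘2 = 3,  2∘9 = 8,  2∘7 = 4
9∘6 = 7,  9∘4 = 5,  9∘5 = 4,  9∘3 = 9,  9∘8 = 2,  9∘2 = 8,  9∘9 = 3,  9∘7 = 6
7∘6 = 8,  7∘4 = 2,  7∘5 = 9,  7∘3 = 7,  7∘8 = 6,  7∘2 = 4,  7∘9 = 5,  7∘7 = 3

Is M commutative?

6 ∘ 9 = 4 but 9 ∘ 6 = 7.
Since 6 and 9 do not commute, M is not abelian.

No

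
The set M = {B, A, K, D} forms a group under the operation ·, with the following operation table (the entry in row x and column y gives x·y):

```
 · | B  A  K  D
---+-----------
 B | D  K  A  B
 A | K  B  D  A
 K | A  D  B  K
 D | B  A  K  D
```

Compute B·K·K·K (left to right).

B·K = A
A·K = D
D·K = K

K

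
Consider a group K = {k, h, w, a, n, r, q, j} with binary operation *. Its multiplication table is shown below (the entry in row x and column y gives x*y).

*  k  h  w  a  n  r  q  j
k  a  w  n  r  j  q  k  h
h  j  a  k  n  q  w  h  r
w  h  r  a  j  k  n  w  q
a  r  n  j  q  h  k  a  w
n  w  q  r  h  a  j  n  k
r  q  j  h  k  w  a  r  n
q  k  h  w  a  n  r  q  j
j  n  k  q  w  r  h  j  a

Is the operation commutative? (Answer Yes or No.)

No

h*r = w but r*h = j.
Since h and r do not commute, K is not abelian.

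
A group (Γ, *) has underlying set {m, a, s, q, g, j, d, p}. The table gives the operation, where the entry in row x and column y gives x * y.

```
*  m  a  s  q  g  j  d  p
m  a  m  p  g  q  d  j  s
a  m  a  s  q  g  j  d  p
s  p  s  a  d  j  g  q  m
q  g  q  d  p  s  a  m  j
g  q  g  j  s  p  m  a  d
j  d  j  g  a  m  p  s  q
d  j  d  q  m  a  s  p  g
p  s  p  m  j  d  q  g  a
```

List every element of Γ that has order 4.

Identity is a. Compute the order of each non-identity element by repeated multiplication:
  m: m → a  (order 2)
  s: s → a  (order 2)
  q: q → p → j → a  (order 4)
  g: g → p → d → a  (order 4)
  j: j → p → q → a  (order 4)
  d: d → p → g → a  (order 4)
  p: p → a  (order 2)
Elements of order 4: {d, g, j, q}.

{d, g, j, q}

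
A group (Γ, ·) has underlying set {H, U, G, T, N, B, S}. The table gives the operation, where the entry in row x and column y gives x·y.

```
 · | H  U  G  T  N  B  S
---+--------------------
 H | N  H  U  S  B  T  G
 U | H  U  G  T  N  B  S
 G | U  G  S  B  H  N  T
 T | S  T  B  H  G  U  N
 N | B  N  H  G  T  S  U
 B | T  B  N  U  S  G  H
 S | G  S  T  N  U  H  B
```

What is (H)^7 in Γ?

U

H^1 = H
H^2 = H·H = N
H^3 = N·H = B
H^4 = B·H = T
H^5 = T·H = S
H^6 = S·H = G
H^7 = G·H = U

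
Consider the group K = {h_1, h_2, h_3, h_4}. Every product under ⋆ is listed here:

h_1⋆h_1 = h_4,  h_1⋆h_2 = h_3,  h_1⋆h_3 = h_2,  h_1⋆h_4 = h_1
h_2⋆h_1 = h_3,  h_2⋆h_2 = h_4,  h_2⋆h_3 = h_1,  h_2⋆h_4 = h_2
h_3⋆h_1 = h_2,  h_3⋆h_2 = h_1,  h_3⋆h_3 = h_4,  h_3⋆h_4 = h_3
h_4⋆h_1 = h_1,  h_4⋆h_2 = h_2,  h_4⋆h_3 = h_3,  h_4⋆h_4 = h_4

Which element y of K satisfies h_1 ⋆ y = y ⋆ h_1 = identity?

First locate the identity: row h_4 matches the header, so h_4 is the identity.
Scan row h_1 for h_4: h_1 ⋆ h_1 = h_4. Hence h_1^(-1) = h_1.
(Structurally, K here is isomorphic to the Klein four-group V_4.)

h_1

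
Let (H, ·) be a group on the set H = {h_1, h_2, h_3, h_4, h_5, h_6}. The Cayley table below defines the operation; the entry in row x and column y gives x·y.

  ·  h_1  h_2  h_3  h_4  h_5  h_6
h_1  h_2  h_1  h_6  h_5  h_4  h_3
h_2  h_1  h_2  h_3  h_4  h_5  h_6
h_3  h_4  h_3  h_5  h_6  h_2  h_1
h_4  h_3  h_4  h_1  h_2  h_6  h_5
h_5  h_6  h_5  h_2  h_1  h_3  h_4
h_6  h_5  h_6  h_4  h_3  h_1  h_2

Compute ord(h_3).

The identity element is h_2 (its row matches the header).
h_3^1 = h_3
h_3^2 = h_3·h_3 = h_5
h_3^3 = h_5·h_3 = h_2
The first power of h_3 equal to the identity is h_3^3, so ord(h_3) = 3.
(Structurally, H here is isomorphic to the symmetric group S_3.)

3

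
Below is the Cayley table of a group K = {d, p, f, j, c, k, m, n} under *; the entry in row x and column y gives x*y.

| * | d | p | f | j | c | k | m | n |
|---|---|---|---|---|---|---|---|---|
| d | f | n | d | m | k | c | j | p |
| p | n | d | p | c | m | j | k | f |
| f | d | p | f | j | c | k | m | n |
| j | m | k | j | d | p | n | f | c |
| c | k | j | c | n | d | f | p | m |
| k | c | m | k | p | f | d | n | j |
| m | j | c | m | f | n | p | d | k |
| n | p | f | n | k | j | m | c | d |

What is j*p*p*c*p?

j*p = k
k*p = m
m*c = n
n*p = f

f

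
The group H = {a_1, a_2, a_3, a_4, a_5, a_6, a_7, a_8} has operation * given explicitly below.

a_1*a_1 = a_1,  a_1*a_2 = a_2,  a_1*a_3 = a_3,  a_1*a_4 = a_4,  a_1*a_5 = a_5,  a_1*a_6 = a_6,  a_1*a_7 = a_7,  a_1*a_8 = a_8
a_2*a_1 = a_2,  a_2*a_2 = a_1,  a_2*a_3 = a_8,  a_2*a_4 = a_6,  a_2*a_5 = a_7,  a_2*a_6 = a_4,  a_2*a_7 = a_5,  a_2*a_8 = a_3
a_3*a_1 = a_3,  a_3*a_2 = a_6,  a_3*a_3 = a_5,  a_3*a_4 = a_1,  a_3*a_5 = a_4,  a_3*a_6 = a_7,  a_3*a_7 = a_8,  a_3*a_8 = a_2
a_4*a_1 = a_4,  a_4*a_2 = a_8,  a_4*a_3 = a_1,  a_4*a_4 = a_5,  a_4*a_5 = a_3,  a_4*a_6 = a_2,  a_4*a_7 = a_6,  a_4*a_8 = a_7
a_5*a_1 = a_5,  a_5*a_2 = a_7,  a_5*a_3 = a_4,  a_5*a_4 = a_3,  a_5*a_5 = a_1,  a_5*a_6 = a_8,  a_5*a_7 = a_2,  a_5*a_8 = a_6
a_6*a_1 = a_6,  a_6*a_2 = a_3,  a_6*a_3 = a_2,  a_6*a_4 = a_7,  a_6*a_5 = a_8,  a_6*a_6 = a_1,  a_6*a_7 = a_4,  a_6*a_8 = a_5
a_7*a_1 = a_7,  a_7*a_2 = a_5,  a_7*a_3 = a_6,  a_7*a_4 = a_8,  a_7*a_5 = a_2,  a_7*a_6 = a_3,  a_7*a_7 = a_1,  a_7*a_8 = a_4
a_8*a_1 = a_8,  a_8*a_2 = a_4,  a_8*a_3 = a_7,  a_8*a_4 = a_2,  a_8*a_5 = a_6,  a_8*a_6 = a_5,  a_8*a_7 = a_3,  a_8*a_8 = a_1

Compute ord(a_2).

2

The identity element is a_1 (its row matches the header).
a_2^1 = a_2
a_2^2 = a_2*a_2 = a_1
The first power of a_2 equal to the identity is a_2^2, so ord(a_2) = 2.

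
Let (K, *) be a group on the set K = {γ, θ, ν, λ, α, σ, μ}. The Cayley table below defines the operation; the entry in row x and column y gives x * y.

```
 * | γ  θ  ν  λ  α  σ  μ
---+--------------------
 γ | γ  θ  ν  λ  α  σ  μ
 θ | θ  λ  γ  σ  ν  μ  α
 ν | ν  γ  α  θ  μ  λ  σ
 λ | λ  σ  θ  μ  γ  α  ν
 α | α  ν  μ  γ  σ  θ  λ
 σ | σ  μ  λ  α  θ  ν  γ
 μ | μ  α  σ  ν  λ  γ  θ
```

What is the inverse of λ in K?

α

First locate the identity: row γ matches the header, so γ is the identity.
Scan row λ for γ: λ * α = γ. Hence λ^(-1) = α.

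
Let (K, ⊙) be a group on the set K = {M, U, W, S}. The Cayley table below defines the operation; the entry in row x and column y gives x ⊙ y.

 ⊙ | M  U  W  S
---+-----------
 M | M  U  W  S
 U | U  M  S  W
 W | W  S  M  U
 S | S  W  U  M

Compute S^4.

M

S^1 = S
S^2 = S ⊙ S = M
S^3 = M ⊙ S = S
S^4 = S ⊙ S = M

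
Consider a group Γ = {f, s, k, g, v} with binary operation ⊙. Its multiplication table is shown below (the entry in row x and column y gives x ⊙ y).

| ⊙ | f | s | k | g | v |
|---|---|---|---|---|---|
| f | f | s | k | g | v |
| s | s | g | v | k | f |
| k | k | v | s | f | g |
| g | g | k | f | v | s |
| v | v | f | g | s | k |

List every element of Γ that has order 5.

{g, k, s, v}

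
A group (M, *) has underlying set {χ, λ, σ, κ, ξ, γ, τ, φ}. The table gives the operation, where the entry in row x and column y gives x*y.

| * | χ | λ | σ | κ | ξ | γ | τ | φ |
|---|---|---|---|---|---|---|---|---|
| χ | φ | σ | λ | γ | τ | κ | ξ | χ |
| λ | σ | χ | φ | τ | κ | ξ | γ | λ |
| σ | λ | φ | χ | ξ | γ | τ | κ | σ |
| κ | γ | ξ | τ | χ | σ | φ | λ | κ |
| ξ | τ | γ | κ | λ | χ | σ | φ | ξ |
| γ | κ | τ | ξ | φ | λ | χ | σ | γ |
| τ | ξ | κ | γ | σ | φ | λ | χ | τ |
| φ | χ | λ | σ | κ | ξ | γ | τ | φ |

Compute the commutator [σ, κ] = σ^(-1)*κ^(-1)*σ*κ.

Identity is φ; from the table σ^(-1) = λ and κ^(-1) = γ.
λ*γ = ξ
ξ*σ = κ
κ*κ = χ

χ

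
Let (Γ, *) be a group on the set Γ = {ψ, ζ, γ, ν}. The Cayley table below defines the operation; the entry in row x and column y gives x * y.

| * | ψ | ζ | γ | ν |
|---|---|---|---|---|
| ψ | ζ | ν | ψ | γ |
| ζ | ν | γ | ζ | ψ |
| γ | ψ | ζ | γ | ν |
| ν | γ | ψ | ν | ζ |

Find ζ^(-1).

First locate the identity: row γ matches the header, so γ is the identity.
Scan row ζ for γ: ζ * ζ = γ. Hence ζ^(-1) = ζ.
(Structurally, Γ here is isomorphic to the cyclic group Z_4.)

ζ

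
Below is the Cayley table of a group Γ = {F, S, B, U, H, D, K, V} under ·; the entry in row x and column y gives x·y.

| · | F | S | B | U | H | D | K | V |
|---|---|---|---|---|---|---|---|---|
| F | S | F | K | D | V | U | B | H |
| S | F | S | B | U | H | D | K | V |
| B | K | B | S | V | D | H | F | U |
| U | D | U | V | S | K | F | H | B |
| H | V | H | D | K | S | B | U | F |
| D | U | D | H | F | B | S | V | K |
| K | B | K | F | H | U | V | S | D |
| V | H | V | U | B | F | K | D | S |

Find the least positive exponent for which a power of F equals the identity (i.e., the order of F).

The identity element is S (its row matches the header).
F^1 = F
F^2 = F·F = S
The first power of F equal to the identity is F^2, so ord(F) = 2.

2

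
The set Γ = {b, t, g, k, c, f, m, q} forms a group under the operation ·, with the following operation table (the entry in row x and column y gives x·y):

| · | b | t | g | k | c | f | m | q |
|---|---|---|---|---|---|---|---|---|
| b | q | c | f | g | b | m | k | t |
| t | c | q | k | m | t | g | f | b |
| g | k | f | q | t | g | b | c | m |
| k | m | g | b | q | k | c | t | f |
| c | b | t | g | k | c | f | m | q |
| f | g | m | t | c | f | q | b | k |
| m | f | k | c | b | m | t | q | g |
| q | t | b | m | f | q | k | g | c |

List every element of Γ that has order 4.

Identity is c. Compute the order of each non-identity element by repeated multiplication:
  b: b → q → t → c  (order 4)
  t: t → q → b → c  (order 4)
  g: g → q → m → c  (order 4)
  k: k → q → f → c  (order 4)
  f: f → q → k → c  (order 4)
  m: m → q → g → c  (order 4)
  q: q → c  (order 2)
Elements of order 4: {b, f, g, k, m, t}.

{b, f, g, k, m, t}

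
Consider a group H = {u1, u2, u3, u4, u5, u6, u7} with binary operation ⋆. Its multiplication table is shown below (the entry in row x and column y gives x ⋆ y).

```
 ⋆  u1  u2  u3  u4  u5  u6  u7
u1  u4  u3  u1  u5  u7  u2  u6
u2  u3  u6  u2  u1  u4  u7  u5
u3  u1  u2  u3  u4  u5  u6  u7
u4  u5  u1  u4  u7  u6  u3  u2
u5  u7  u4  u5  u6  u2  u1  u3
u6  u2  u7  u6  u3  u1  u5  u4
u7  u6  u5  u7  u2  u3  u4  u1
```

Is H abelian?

Check whether the table is symmetric across its main diagonal.
Every entry (row x, col y) equals the entry (row y, col x), so H is abelian.
(In fact H ≅ the cyclic group Z_7.)

Yes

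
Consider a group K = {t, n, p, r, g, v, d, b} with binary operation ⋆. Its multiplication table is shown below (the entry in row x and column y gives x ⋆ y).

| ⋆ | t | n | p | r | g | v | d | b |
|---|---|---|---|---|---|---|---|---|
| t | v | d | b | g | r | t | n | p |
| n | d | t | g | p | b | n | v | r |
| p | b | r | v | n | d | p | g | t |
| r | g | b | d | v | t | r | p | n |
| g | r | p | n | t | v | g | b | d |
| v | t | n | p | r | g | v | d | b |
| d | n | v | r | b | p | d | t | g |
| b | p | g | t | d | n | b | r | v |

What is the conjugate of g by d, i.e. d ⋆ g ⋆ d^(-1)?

r

The identity is v. In row d, the entry v sits in column n, so d^(-1) = n.
d ⋆ g = p
p ⋆ n = r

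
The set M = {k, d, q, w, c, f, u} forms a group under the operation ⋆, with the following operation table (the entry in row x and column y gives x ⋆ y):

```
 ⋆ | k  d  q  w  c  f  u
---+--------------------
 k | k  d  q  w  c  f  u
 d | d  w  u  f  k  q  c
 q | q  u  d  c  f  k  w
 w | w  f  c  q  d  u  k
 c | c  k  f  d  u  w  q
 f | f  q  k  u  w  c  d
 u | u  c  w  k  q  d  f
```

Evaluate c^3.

q

c^1 = c
c^2 = c ⋆ c = u
c^3 = u ⋆ c = q
(Structurally, M here is isomorphic to the cyclic group Z_7.)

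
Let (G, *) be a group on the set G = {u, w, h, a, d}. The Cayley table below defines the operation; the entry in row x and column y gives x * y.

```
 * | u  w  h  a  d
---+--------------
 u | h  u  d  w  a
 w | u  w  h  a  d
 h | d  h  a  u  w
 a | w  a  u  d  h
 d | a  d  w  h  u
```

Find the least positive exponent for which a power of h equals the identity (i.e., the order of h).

The identity element is w (its row matches the header).
h^1 = h
h^2 = h * h = a
h^3 = a * h = u
h^4 = u * h = d
h^5 = d * h = w
The first power of h equal to the identity is h^5, so ord(h) = 5.
(Structurally, G here is isomorphic to the cyclic group Z_5.)

5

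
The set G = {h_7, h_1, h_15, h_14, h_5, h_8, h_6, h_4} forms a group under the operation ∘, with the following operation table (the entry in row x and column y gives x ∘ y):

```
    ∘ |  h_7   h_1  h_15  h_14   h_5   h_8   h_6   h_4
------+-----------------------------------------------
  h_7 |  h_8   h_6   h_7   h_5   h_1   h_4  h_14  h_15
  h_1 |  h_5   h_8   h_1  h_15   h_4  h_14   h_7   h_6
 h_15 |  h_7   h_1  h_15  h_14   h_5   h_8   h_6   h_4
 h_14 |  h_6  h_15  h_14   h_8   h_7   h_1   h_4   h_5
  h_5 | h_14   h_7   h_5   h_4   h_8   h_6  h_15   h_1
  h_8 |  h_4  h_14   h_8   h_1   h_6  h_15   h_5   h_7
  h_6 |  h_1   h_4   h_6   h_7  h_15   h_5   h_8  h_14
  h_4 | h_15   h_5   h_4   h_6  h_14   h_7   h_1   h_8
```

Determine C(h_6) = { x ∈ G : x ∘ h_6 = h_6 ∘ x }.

{h_15, h_5, h_6, h_8}

Compare row h_6 with column h_6 entry by entry.
h_5 ∘ h_6 = h_15 = h_6 ∘ h_5, so h_5 commutes with h_6.
h_4 ∘ h_6 = h_1 but h_6 ∘ h_4 = h_14, so h_4 does not.
Collecting the elements that commute with h_6: C(h_6) = {h_15, h_5, h_6, h_8}.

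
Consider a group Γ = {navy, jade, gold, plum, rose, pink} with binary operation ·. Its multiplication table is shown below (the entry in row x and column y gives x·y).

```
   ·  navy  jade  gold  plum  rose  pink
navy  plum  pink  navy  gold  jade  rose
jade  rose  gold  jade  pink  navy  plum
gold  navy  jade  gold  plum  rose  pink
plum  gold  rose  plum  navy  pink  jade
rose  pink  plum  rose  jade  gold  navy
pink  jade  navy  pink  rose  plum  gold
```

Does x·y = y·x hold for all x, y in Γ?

navy·pink = rose but pink·navy = jade.
Since navy and pink do not commute, Γ is not abelian.

No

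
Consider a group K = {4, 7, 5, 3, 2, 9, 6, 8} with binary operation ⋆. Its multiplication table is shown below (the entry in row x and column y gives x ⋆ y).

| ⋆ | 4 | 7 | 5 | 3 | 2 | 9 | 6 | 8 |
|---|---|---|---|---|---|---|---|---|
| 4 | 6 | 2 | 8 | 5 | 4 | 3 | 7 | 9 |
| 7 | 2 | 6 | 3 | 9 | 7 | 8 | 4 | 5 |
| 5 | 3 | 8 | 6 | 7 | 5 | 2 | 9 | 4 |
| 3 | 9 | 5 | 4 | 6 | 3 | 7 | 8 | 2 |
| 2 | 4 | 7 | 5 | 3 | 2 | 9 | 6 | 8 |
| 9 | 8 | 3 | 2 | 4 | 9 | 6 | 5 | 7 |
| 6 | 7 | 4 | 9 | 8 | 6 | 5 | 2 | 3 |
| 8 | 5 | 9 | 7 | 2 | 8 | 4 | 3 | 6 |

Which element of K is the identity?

The identity e satisfies e ⋆ x = x for all x, so its row in the table reproduces the column headers.
Row 2 reads: 4, 7, 5, 3, 2, 9, 6, 8 — exactly the header order. So 2 is the identity.

2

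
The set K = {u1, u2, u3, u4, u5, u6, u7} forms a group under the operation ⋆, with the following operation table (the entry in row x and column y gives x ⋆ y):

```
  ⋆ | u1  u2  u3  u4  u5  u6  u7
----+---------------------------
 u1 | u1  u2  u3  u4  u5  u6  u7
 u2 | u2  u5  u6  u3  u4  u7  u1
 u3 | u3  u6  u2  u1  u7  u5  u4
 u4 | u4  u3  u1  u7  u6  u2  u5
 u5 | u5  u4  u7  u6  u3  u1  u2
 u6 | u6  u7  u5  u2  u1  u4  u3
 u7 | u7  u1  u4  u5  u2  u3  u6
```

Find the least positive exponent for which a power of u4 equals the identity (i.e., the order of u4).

7

The identity element is u1 (its row matches the header).
u4^1 = u4
u4^2 = u4 ⋆ u4 = u7
u4^3 = u7 ⋆ u4 = u5
u4^4 = u5 ⋆ u4 = u6
u4^5 = u6 ⋆ u4 = u2
u4^6 = u2 ⋆ u4 = u3
u4^7 = u3 ⋆ u4 = u1
The first power of u4 equal to the identity is u4^7, so ord(u4) = 7.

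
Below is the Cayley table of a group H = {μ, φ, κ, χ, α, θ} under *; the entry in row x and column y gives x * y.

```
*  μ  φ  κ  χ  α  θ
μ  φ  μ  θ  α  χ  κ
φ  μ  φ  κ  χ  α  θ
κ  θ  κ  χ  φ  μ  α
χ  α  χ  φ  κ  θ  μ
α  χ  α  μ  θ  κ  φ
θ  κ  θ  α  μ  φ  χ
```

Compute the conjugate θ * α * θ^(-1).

α

The identity is φ. In row θ, the entry φ sits in column α, so θ^(-1) = α.
θ * α = φ
φ * α = α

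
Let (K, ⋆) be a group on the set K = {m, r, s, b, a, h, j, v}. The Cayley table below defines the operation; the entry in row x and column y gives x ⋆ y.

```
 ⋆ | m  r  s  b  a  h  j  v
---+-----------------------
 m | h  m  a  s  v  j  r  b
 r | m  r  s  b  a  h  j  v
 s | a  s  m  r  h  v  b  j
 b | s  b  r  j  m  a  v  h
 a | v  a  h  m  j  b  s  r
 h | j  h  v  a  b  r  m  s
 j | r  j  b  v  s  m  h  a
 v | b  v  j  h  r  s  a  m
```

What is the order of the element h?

2

The identity element is r (its row matches the header).
h^1 = h
h^2 = h ⋆ h = r
The first power of h equal to the identity is h^2, so ord(h) = 2.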